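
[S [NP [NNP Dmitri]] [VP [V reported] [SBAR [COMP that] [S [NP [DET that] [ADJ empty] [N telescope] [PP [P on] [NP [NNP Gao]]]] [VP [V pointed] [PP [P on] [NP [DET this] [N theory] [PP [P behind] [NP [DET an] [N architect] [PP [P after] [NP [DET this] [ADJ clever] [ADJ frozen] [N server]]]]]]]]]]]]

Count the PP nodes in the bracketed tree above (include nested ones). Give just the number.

4

Scanning left to right, an opening `[PP` appears at word positions 7, 10, 13, 16 — 4 in total.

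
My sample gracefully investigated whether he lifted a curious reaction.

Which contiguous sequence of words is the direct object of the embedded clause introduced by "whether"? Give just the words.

a curious reaction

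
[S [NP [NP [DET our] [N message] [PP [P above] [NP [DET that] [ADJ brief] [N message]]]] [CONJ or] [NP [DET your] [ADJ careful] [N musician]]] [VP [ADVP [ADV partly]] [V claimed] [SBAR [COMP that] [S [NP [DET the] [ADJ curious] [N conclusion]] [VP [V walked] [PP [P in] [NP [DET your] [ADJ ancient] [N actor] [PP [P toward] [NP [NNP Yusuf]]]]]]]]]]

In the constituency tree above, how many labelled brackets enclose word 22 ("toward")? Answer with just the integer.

Path from the root down to the word: S → VP → SBAR → S → VP → PP → NP → PP → P. That is 9 enclosing brackets.

9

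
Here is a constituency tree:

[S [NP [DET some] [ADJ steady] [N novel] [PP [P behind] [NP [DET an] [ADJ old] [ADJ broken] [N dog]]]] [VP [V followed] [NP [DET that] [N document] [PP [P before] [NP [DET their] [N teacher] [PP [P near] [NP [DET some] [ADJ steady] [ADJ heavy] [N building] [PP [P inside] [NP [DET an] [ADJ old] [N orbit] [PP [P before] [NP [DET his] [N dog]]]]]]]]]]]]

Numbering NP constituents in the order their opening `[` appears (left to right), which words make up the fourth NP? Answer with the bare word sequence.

their teacher near some steady heavy building inside an old orbit before his dog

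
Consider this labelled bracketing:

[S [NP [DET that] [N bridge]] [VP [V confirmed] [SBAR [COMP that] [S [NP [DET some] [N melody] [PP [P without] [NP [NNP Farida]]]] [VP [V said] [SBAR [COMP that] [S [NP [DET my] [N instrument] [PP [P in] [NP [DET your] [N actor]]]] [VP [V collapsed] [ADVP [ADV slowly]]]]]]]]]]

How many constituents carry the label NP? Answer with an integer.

5

Scanning left to right, an opening `[NP` appears at word positions 1, 5, 8, 11, 14 — 5 in total.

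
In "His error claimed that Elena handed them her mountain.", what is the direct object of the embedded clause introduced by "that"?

her mountain

Within the embedded clause introduced by "that", the direct object of "handed" is "her mountain".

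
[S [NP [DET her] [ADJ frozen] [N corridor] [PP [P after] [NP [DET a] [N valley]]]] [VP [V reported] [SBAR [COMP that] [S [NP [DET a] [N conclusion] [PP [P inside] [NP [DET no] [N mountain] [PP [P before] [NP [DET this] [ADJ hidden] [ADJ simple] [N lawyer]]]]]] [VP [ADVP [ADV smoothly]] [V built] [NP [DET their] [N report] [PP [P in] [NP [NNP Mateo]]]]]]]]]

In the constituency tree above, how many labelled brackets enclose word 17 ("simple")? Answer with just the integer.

10

The word sits inside ADJ, which is inside NP, inside PP, inside NP, inside PP, inside NP, inside S, inside SBAR, inside VP, inside S — 10 brackets in all.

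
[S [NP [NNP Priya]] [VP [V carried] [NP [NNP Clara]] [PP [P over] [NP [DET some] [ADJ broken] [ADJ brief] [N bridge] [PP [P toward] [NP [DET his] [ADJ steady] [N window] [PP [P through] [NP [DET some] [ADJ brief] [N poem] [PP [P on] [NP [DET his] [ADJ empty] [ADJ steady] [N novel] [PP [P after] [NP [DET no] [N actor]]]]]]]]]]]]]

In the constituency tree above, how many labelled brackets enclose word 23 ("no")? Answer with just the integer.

13

Path from the root down to the word: S → VP → PP → NP → PP → NP → PP → NP → PP → NP → PP → NP → DET. That is 13 enclosing brackets.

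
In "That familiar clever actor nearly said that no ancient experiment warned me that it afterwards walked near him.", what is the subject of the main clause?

that familiar clever actor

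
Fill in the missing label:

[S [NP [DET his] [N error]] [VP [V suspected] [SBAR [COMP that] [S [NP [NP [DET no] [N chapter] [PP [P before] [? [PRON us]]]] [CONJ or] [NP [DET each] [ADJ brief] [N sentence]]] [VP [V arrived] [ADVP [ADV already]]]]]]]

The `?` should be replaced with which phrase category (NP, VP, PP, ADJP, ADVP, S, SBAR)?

NP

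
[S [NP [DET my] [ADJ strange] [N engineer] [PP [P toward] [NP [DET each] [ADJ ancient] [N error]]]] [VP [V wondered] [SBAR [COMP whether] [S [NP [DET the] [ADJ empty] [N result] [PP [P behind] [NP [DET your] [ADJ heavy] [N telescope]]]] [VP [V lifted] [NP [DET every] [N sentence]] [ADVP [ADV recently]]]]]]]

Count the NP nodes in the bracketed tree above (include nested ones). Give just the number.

5

The NP constituents are: [NP my strange engineer toward each ancient error]; [NP each ancient error]; [NP the empty result behind your heavy telescope]; [NP your heavy telescope]; [NP every sentence]. Total: 5.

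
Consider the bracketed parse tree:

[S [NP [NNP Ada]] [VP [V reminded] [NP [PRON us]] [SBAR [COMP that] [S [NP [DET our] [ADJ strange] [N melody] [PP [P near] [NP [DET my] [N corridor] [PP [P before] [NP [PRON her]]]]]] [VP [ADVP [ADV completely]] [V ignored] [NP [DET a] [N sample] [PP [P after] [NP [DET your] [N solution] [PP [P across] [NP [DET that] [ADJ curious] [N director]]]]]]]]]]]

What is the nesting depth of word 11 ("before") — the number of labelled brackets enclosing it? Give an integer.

9

The word sits inside P, which is inside PP, inside NP, inside PP, inside NP, inside S, inside SBAR, inside VP, inside S — 9 brackets in all.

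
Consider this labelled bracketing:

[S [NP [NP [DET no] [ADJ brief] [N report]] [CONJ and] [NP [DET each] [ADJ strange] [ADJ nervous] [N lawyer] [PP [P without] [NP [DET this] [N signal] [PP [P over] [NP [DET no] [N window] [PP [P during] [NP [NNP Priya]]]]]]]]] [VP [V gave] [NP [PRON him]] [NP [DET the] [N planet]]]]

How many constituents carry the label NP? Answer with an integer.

8

The NP constituents are: [NP no brief report and each strange nervous lawyer without this signal over no window during Priya]; [NP no brief report]; [NP each strange nervous lawyer without this signal over no window during Priya]; [NP this signal over no window during Priya]; [NP no window during Priya]; [NP Priya] …. Total: 8.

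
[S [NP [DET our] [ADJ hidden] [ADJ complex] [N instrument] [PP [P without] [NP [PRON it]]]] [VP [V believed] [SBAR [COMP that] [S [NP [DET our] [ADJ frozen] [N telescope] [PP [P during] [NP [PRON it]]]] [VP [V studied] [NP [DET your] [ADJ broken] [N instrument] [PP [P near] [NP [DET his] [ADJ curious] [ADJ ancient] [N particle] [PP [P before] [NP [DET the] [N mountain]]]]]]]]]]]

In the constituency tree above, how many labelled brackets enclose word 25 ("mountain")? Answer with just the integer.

11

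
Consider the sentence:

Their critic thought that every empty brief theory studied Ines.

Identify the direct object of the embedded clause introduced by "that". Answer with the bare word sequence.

Within the embedded clause introduced by "that", the direct object of "studied" is "Ines".

Ines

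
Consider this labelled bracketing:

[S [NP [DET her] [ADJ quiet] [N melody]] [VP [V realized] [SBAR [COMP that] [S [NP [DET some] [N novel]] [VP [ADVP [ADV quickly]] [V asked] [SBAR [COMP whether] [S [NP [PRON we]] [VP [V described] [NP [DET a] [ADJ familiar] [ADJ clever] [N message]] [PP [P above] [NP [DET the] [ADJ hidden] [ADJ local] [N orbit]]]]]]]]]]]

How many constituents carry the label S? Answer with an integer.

3

The S constituents are: [S her quiet melody realized that some novel quickly asked whether we described a familiar clever message above the hidden local orbit]; [S some novel quickly asked whether we described a familiar clever message above the hidden local orbit]; [S we described a familiar clever message above the hidden local orbit]. Total: 3.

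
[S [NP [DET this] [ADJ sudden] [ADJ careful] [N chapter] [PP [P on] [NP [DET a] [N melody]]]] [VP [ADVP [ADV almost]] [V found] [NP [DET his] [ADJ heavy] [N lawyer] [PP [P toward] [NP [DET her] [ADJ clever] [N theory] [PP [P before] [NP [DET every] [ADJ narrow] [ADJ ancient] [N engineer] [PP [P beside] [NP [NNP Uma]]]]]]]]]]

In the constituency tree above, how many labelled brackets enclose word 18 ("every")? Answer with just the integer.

8

Path from the root down to the word: S → VP → NP → PP → NP → PP → NP → DET. That is 8 enclosing brackets.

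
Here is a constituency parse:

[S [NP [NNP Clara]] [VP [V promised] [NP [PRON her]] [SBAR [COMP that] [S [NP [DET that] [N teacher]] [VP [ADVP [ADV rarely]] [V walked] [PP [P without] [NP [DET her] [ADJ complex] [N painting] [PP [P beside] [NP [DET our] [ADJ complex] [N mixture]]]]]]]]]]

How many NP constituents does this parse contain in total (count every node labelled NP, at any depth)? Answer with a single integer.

Scanning left to right, an opening `[NP` appears at word positions 1, 3, 5, 10, 14 — 5 in total.

5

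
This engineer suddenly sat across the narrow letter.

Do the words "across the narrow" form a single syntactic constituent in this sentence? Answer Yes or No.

The sequence begins inside the preposition "across" and ends inside the noun phrase "the narrow letter"; it crosses a phrase boundary, so no single node in the tree spans exactly those words.

No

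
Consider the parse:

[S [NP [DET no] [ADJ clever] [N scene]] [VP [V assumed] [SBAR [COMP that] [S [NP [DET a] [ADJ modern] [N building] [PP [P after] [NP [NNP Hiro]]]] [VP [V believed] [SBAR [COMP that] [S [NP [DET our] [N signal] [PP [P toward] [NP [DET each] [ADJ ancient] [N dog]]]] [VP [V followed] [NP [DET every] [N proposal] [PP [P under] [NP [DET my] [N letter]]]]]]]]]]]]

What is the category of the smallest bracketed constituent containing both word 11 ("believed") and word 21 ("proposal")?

VP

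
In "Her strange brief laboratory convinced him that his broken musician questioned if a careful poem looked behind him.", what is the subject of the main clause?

her strange brief laboratory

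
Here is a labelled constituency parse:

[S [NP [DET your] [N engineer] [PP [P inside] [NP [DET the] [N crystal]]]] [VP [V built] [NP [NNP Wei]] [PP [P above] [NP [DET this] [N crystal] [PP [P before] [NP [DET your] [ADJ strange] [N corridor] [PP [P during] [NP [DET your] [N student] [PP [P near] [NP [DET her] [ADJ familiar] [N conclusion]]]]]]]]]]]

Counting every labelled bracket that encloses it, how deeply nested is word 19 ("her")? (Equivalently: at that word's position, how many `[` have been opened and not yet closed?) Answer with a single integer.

Counting open brackets not yet closed at "her": [S [VP [PP [NP [PP [NP [PP [NP [PP [NP [DET = 11.

11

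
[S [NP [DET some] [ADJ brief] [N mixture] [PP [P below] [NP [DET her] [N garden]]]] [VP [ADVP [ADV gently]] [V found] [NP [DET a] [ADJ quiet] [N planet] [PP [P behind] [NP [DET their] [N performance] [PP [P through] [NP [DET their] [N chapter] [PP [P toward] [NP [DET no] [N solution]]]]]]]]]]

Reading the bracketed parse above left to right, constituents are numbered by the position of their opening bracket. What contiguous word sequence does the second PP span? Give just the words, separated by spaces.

behind their performance through their chapter toward no solution

Opening `[PP` markers occur at word positions 4, 12, 15, 18; the second of these opens the constituent [PP behind their performance through their chapter toward no solution].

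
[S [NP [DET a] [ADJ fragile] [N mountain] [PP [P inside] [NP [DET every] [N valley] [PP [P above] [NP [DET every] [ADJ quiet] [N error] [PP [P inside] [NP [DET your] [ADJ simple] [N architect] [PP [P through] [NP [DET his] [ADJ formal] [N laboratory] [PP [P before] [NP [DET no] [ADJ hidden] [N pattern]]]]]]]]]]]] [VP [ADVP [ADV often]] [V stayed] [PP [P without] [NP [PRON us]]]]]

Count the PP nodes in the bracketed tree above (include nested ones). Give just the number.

The PP constituents are: [PP inside every valley above every quiet error inside your simple architect through his formal laboratory before no hidden pattern]; [PP above every quiet error inside your simple architect through his formal laboratory before no hidden pattern]; [PP inside your simple architect through his formal laboratory before no hidden pattern]; [PP through his formal laboratory before no hidden pattern]; [PP before no hidden pattern]; [PP without us]. Total: 6.

6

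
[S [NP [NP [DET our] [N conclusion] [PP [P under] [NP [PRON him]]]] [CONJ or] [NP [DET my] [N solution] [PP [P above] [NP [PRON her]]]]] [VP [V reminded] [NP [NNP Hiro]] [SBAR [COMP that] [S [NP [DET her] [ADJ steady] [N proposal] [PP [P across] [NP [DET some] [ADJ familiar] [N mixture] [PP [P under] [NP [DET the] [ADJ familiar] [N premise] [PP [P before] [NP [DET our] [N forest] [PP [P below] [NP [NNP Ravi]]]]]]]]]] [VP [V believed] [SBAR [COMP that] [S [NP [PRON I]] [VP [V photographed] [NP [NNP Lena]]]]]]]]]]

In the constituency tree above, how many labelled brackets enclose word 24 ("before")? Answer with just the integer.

11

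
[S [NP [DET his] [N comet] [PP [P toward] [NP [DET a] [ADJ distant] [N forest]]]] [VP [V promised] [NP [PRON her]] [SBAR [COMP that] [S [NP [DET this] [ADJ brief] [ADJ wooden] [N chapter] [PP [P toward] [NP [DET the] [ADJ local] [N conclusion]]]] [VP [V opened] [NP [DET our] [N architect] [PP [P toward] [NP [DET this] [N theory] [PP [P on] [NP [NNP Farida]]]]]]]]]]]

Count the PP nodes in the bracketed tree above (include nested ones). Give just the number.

4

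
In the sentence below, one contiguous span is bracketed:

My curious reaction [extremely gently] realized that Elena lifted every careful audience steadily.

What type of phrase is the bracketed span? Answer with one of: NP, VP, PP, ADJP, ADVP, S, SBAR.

ADVP

The bracketed span "extremely gently" is headed by "gently", making it an adverb phrase (ADVP).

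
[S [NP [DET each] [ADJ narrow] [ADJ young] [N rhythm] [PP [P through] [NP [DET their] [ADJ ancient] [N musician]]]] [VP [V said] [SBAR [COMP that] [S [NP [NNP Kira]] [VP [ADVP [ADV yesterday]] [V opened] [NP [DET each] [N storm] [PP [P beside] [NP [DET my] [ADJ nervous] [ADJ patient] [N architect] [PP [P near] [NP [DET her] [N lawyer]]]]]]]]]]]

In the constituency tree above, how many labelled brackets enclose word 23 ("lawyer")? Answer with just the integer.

Path from the root down to the word: S → VP → SBAR → S → VP → NP → PP → NP → PP → NP → N. That is 11 enclosing brackets.

11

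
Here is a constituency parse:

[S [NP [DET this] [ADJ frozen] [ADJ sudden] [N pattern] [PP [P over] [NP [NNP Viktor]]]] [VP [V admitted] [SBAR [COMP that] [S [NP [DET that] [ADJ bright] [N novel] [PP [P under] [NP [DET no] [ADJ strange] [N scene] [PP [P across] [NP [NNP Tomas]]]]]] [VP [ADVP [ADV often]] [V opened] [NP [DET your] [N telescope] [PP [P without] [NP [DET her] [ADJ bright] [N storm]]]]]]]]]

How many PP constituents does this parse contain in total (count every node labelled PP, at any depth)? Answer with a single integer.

4

Listing each PP by its span: [PP over Viktor]; [PP under no strange scene across Tomas]; [PP across Tomas]; [PP without her bright storm] — that makes 4.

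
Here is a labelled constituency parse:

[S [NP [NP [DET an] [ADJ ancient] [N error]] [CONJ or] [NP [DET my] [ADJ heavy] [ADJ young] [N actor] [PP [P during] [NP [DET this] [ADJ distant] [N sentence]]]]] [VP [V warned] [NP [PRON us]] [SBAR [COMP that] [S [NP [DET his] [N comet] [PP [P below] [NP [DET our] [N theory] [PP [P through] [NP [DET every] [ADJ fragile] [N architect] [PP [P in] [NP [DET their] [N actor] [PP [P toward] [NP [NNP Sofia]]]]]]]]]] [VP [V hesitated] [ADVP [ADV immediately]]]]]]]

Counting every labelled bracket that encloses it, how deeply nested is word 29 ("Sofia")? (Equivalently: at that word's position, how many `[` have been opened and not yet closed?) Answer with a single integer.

Path from the root down to the word: S → VP → SBAR → S → NP → PP → NP → PP → NP → PP → NP → PP → NP → NNP. That is 14 enclosing brackets.

14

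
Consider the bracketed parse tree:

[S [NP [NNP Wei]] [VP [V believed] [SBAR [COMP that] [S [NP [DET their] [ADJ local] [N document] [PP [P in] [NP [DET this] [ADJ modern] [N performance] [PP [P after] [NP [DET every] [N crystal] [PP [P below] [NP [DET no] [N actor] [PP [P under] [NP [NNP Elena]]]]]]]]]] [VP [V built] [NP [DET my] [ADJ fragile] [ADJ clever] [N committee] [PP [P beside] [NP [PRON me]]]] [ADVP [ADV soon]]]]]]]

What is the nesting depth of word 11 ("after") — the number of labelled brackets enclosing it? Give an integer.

9

Counting open brackets not yet closed at "after": [S [VP [SBAR [S [NP [PP [NP [PP [P = 9.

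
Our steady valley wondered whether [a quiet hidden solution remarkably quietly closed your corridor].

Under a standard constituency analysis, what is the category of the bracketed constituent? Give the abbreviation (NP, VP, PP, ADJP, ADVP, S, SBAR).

S

"closed" is the head of the bracketed span, so the span is a clause: S.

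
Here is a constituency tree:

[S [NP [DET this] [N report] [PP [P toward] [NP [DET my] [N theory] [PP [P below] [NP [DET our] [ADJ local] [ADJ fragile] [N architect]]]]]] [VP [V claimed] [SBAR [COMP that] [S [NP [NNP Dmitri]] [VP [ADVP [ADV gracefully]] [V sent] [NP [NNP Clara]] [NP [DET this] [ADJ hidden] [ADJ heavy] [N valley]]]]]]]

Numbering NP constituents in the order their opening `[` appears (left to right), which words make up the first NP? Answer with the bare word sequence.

this report toward my theory below our local fragile architect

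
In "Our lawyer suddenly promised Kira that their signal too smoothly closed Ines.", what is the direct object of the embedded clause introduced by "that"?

Ines

Within the embedded clause introduced by "that", the direct object of "closed" is "Ines".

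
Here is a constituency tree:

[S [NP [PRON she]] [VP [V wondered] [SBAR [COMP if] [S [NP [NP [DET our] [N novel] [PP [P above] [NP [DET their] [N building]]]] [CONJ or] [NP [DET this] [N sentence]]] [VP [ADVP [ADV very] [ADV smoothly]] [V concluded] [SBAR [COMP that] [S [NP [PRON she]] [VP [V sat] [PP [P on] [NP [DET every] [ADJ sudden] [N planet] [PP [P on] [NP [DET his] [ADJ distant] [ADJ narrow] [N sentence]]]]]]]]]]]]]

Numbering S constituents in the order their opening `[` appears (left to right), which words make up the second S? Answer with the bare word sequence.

our novel above their building or this sentence very smoothly concluded that she sat on every sudden planet on his distant narrow sentence

Opening `[S` markers occur at word positions 1, 4, 16; the second of these opens the constituent [S our novel above their building or this sentence very smoothly concluded that she sat on every sudden planet on his distant narrow sentence].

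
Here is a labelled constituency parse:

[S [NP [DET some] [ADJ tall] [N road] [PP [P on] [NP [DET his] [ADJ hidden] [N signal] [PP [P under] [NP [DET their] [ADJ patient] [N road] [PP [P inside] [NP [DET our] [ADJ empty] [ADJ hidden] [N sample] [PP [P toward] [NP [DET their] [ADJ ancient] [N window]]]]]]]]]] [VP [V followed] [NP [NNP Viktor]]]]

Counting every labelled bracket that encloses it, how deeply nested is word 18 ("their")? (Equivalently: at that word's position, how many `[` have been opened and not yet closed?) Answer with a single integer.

11

Path from the root down to the word: S → NP → PP → NP → PP → NP → PP → NP → PP → NP → DET. That is 11 enclosing brackets.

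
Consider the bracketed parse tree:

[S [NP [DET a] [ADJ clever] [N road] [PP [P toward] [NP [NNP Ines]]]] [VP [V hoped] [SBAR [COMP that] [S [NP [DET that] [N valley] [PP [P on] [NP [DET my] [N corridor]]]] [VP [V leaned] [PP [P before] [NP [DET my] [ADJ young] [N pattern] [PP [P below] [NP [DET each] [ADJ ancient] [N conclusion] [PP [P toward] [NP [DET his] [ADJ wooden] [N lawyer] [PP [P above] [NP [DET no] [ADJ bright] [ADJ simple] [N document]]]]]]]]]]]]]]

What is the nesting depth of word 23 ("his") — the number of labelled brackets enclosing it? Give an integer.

12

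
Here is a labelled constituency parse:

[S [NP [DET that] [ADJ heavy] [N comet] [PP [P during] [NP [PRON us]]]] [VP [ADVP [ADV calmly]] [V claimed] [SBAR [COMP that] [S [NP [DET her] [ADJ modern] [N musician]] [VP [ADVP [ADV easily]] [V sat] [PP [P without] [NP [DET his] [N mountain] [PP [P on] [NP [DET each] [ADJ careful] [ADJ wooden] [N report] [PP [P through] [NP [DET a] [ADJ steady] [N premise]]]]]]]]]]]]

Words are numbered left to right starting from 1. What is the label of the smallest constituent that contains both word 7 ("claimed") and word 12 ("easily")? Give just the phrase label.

The smallest bracket enclosing both words is [VP calmly claimed that her modern musician easily sat without his mountain on each careful wooden report through a steady premise], so the label is VP.

VP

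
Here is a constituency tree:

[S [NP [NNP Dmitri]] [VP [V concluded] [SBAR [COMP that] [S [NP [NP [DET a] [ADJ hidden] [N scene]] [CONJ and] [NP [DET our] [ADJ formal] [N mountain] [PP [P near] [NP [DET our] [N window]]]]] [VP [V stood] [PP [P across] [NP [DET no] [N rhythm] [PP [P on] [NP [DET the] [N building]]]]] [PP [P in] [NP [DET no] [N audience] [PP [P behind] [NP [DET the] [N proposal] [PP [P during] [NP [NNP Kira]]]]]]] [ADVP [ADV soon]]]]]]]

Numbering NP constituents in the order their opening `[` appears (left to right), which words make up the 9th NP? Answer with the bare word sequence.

the proposal during Kira

In left-to-right order the NP constituents are "Dmitri"; "a hidden scene and our formal mountain near our window"; "a hidden scene"; "our formal mountain near our window"; "our window"; "no rhythm on the building"; "the building"; "no audience behind the proposal during Kira"; "the proposal during Kira"; "Kira". Number 9 is "the proposal during Kira".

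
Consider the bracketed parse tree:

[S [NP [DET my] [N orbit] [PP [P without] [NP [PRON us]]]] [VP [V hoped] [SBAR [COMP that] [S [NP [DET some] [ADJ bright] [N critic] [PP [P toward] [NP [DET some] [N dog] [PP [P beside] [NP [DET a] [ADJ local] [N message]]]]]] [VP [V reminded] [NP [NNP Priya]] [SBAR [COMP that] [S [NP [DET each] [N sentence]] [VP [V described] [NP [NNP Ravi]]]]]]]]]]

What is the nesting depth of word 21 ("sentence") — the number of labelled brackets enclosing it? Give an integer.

9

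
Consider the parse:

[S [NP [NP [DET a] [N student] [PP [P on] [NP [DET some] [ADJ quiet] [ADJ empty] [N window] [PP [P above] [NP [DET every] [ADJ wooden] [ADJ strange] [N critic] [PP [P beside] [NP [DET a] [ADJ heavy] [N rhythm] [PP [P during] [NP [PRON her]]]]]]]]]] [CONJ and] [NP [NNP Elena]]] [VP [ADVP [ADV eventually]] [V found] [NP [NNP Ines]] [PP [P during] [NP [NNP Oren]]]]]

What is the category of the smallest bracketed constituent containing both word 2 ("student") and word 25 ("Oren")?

Both words fall inside [S a student on some quiet empty window above every wooden strange critic beside a heavy rhythm during her and Elena eventually found Ines during Oren] (words 1–25), and no smaller constituent contains them both. Label: S.

S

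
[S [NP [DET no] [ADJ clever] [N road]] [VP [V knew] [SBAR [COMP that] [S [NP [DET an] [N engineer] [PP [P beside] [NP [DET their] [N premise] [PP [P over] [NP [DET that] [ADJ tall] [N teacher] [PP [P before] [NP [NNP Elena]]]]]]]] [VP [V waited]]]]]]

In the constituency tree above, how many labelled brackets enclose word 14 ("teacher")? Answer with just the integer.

Path from the root down to the word: S → VP → SBAR → S → NP → PP → NP → PP → NP → N. That is 10 enclosing brackets.

10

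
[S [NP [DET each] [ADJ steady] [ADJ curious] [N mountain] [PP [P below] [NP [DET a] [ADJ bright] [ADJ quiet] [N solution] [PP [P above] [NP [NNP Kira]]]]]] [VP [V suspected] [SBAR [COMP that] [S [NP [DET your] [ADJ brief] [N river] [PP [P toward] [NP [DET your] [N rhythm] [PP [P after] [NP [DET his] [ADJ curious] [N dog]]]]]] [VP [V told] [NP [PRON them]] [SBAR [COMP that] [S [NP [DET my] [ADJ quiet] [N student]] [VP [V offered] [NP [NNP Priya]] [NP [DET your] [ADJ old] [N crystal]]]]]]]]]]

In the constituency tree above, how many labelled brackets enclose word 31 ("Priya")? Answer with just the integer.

The word sits inside NNP, which is inside NP, inside VP, inside S, inside SBAR, inside VP, inside S, inside SBAR, inside VP, inside S — 10 brackets in all.

10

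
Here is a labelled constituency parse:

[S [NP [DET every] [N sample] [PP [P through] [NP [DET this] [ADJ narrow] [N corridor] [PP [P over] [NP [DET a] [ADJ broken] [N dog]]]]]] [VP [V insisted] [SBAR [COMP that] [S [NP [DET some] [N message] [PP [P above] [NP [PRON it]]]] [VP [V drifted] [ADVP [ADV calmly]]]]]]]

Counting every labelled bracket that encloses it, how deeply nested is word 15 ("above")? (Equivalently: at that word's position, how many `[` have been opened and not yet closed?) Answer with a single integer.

7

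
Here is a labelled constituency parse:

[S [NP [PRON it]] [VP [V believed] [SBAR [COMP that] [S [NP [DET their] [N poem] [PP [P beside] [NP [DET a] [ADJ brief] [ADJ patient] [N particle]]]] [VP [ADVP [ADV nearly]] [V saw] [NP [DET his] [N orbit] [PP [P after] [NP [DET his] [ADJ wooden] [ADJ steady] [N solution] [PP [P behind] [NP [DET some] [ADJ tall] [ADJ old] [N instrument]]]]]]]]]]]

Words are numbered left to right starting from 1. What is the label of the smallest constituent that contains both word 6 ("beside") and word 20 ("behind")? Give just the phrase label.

The smallest bracket enclosing both words is [S their poem beside a brief patient particle nearly saw his orbit after his wooden steady solution behind some tall old instrument], so the label is S.

S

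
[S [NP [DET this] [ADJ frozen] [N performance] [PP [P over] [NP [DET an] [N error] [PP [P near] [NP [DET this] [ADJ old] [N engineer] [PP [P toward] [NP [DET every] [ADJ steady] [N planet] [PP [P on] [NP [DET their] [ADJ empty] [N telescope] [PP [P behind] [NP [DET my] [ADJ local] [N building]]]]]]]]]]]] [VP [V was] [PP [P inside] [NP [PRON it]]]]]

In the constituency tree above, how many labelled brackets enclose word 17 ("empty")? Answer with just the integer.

11

Path from the root down to the word: S → NP → PP → NP → PP → NP → PP → NP → PP → NP → ADJ. That is 11 enclosing brackets.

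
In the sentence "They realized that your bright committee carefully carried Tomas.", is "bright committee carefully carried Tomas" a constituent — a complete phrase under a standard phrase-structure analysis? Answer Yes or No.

The sequence begins inside the noun phrase "your bright committee" and ends inside the verb phrase "carefully carried Tomas"; it crosses a phrase boundary, so no single node in the tree spans exactly those words.

No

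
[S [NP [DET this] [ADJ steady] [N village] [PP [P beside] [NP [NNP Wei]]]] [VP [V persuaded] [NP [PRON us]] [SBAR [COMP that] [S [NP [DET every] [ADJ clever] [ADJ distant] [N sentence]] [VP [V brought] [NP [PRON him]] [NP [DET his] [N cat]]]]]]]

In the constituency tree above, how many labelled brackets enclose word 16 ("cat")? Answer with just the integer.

7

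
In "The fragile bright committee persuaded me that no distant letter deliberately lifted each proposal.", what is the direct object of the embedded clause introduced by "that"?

each proposal

The verb of the embedded clause introduced by "that" is "lifted"; its direct object is the NP "each proposal".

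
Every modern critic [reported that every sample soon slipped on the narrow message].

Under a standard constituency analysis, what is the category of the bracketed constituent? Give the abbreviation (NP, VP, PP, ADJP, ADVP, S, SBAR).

VP

The span is built around the verb "reported" — a verb phrase (VP).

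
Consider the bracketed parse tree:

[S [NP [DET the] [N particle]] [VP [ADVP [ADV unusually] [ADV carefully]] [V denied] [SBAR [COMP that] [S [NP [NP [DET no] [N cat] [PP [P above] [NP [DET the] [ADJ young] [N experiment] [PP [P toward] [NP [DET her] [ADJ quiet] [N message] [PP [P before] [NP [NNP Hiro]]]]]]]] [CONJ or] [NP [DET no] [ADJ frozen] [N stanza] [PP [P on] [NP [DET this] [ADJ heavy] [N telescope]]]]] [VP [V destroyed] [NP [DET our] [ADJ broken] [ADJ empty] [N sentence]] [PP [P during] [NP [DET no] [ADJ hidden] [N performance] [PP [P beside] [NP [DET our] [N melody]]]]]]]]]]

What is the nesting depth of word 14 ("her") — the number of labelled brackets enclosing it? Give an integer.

11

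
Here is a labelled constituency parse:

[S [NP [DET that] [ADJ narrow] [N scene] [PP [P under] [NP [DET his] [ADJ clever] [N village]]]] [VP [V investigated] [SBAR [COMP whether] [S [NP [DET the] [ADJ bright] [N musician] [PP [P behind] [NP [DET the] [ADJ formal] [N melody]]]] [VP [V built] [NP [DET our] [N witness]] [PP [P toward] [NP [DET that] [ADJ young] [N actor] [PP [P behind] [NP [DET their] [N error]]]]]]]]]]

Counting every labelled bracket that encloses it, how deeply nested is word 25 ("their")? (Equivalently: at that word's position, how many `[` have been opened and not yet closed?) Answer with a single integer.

10

Counting open brackets not yet closed at "their": [S [VP [SBAR [S [VP [PP [NP [PP [NP [DET = 10.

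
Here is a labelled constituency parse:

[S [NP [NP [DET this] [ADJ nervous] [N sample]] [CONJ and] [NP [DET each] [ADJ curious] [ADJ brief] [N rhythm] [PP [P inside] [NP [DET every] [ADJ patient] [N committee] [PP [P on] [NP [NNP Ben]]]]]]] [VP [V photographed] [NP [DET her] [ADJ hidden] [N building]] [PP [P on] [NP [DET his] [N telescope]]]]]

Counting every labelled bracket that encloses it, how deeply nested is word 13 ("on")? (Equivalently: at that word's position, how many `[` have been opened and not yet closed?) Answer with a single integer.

The word sits inside P, which is inside PP, inside NP, inside PP, inside NP, inside NP, inside S — 7 brackets in all.

7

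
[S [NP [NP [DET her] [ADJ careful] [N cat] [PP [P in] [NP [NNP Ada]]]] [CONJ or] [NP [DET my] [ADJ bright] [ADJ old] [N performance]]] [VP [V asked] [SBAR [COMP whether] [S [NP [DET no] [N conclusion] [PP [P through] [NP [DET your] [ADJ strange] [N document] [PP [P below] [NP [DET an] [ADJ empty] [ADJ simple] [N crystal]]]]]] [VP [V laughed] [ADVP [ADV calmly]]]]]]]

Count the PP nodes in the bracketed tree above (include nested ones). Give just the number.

3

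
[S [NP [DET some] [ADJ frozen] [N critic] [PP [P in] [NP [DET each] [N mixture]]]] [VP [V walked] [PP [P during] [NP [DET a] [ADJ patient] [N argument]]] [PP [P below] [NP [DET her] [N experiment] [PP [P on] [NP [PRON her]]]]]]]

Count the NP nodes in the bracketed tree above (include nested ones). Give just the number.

5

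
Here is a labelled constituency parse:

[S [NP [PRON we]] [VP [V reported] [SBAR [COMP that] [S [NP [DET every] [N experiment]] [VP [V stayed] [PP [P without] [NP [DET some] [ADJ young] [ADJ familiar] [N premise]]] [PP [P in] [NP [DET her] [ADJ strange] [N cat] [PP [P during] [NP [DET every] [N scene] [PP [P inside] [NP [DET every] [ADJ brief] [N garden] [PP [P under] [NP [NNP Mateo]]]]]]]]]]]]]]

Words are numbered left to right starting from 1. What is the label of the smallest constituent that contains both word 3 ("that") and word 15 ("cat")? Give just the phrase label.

Word 3 lies under S → VP → SBAR → COMP; word 15 lies under S → VP → SBAR → S → VP → PP → NP → N. The lowest shared node is the SBAR.

SBAR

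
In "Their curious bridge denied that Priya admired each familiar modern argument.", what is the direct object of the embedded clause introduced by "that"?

"admired" heads the VP of the embedded clause introduced by "that", and "each familiar modern argument" is its direct object.

each familiar modern argument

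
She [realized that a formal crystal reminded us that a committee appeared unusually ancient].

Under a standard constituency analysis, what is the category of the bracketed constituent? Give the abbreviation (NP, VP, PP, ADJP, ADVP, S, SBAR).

VP

The span is built around the verb "realized" — a verb phrase (VP).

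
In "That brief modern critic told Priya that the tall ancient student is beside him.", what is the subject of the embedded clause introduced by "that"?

the tall ancient student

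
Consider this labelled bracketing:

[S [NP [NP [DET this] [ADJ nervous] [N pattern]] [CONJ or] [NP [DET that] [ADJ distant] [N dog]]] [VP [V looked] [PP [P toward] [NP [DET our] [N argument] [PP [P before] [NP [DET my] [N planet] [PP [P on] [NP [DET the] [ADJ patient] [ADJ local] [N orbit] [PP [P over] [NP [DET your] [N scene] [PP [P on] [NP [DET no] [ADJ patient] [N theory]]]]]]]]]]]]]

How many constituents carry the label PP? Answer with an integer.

5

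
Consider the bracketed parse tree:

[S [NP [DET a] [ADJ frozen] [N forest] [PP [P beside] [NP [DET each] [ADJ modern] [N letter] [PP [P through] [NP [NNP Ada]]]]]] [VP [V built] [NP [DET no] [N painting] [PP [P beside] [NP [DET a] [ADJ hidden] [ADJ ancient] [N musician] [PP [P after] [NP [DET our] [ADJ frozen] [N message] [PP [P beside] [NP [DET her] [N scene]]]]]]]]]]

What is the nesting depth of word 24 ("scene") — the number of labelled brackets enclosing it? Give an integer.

10

Path from the root down to the word: S → VP → NP → PP → NP → PP → NP → PP → NP → N. That is 10 enclosing brackets.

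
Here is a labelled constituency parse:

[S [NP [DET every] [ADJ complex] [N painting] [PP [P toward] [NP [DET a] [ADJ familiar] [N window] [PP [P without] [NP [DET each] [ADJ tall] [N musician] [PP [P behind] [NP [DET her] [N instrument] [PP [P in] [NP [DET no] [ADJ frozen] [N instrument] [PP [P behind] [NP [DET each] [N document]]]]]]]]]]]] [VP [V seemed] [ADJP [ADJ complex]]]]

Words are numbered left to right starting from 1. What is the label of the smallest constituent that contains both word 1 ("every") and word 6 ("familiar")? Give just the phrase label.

NP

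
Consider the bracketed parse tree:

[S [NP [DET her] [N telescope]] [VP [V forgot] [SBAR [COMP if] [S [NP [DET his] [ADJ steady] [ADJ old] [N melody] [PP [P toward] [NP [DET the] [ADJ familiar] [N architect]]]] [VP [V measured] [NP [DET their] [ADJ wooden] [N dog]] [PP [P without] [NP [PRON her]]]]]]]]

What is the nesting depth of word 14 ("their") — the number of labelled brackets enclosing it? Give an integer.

7

Path from the root down to the word: S → VP → SBAR → S → VP → NP → DET. That is 7 enclosing brackets.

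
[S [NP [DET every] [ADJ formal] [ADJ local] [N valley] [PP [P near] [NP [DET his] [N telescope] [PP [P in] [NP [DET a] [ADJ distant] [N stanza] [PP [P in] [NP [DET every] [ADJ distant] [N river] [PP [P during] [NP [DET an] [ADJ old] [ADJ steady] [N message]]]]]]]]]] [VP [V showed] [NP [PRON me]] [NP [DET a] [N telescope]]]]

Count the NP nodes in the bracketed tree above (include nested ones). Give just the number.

The NP constituents are: [NP every formal local valley near his telescope in a distant stanza in every distant river during an old steady message]; [NP his telescope in a distant stanza in every distant river during an old steady message]; [NP a distant stanza in every distant river during an old steady message]; [NP every distant river during an old steady message]; [NP an old steady message]; [NP me] …. Total: 7.

7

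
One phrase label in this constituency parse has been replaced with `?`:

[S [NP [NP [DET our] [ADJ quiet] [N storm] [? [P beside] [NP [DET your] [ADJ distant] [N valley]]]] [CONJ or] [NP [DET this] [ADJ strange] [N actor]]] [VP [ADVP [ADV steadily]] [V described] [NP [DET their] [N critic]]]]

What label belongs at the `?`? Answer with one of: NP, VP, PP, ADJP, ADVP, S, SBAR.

The `?` node immediately contains: P 'beside', NP. That is the internal structure of a prepositional phrase, so the label is PP.

PP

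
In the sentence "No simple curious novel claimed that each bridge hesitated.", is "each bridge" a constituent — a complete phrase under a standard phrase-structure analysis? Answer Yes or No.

"each bridge" is exactly the noun phrase [NP each bridge], a complete constituent.

Yes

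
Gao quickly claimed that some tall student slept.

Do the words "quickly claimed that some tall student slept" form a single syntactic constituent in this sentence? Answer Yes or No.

Yes

"quickly claimed that some tall student slept" is exactly the verb phrase [VP quickly claimed that some tall student slept], a complete constituent.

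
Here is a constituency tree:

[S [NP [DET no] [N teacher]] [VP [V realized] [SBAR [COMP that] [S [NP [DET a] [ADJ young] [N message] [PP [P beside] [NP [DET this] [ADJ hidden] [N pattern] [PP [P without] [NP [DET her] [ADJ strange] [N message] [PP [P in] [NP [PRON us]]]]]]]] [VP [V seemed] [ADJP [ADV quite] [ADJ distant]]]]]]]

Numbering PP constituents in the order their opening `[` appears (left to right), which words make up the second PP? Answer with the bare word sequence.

without her strange message in us

The PP opening brackets appear, in order, over: "beside this hidden pattern without her strange message in us"; "without her strange message in us"; "in us". The second one spans "without her strange message in us".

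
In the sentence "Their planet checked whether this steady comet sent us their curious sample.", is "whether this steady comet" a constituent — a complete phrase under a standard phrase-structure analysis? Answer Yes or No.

No

The sequence begins inside the complementizer "whether" and ends inside the clause "this steady comet sent us their curious sample"; it crosses a phrase boundary, so no single node in the tree spans exactly those words.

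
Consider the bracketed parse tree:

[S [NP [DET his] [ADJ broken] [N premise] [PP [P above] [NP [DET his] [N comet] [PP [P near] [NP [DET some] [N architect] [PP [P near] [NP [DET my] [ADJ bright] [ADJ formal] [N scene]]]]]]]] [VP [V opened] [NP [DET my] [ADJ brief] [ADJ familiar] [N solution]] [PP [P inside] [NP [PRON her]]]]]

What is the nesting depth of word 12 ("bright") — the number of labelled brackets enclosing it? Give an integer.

Counting open brackets not yet closed at "bright": [S [NP [PP [NP [PP [NP [PP [NP [ADJ = 9.

9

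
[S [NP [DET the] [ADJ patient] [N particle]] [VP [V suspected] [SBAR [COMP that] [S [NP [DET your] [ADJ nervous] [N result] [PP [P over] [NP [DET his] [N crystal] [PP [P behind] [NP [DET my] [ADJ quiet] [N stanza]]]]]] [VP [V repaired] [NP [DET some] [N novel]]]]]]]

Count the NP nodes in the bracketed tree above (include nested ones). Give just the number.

5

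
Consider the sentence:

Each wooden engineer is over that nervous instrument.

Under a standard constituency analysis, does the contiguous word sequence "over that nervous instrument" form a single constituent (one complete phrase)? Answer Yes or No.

Yes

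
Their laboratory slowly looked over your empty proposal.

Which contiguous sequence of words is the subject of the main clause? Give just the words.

their laboratory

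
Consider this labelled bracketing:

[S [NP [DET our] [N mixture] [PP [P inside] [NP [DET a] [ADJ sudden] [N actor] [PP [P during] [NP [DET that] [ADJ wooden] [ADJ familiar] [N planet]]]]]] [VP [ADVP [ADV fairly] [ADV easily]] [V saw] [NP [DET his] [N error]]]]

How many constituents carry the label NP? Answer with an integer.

4

Listing each NP by its span: [NP our mixture inside a sudden actor during that wooden familiar planet]; [NP a sudden actor during that wooden familiar planet]; [NP that wooden familiar planet]; [NP his error] — that makes 4.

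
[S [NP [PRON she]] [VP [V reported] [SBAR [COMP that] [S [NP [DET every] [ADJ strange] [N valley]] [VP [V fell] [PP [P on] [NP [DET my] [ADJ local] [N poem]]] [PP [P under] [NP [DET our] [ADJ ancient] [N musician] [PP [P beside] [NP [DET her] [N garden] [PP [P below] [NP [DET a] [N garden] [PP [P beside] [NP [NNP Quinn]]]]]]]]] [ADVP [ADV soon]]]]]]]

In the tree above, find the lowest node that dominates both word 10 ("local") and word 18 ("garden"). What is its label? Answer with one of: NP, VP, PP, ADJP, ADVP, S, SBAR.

VP

Both words fall inside [VP fell on my local poem under our ancient musician beside her garden below a garden beside Quinn soon] (words 7–24), and no smaller constituent contains them both. Label: VP.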